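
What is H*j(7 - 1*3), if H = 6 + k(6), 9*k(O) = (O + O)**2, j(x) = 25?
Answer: 550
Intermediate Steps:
k(O) = 4*O**2/9 (k(O) = (O + O)**2/9 = (2*O)**2/9 = (4*O**2)/9 = 4*O**2/9)
H = 22 (H = 6 + (4/9)*6**2 = 6 + (4/9)*36 = 6 + 16 = 22)
H*j(7 - 1*3) = 22*25 = 550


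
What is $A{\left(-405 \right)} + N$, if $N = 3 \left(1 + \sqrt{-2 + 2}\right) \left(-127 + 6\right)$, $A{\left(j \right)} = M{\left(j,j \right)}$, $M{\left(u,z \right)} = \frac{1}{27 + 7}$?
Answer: $- \frac{12341}{34} \approx -362.97$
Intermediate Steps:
$M{\left(u,z \right)} = \frac{1}{34}$
$A{\left(j \right)} = \frac{1}{34}$
$N = -363$ ($N = 3 \left(1 + \sqrt{0}\right) \left(-121\right) = 3 \left(1 + 0\right) \left(-121\right) = 3 \cdot 1 \left(-121\right) = 3 \left(-121\right) = -363$)
$A{\left(-405 \right)} + N = \frac{1}{34} - 363 = - \frac{12341}{34}$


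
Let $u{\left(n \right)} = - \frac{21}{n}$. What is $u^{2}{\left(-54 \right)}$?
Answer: $\frac{49}{324} \approx 0.15123$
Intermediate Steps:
$u^{2}{\left(-54 \right)} = \left(- \frac{21}{-54}\right)^{2} = \left(\left(-21\right) \left(- \frac{1}{54}\right)\right)^{2} = \left(\frac{7}{18}\right)^{2} = \frac{49}{324}$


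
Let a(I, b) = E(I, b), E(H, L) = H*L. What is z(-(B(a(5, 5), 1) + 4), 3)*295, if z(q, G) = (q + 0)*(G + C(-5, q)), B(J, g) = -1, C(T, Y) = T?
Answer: 1770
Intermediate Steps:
a(I, b) = I*b
z(q, G) = q*(-5 + G) (z(q, G) = (q + 0)*(G - 5) = q*(-5 + G))
z(-(B(a(5, 5), 1) + 4), 3)*295 = ((-(-1 + 4))*(-5 + 3))*295 = (-1*3*(-2))*295 = -3*(-2)*295 = 6*295 = 1770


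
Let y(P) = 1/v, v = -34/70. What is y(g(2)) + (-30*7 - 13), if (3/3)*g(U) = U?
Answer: -3826/17 ≈ -225.06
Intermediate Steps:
g(U) = U
v = -17/35 (v = -34*1/70 = -17/35 ≈ -0.48571)
y(P) = -35/17 (y(P) = 1/(-17/35) = -35/17)
y(g(2)) + (-30*7 - 13) = -35/17 + (-30*7 - 13) = -35/17 + (-210 - 13) = -35/17 - 223 = -3826/17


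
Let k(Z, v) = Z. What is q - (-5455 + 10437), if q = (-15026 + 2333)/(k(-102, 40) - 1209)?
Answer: -2172903/437 ≈ -4972.3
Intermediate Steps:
q = 4231/437 (q = (-15026 + 2333)/(-102 - 1209) = -12693/(-1311) = -12693*(-1/1311) = 4231/437 ≈ 9.6819)
q - (-5455 + 10437) = 4231/437 - (-5455 + 10437) = 4231/437 - 1*4982 = 4231/437 - 4982 = -2172903/437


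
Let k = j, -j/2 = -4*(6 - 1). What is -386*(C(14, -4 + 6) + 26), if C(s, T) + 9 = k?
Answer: -22002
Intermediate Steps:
j = 40 (j = -(-8)*(6 - 1) = -(-8)*5 = -2*(-20) = 40)
k = 40
C(s, T) = 31 (C(s, T) = -9 + 40 = 31)
-386*(C(14, -4 + 6) + 26) = -386*(31 + 26) = -386*57 = -22002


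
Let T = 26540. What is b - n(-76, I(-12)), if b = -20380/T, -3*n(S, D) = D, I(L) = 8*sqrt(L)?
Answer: -1019/1327 + 16*I*sqrt(3)/3 ≈ -0.7679 + 9.2376*I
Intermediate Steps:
n(S, D) = -D/3
b = -1019/1327 (b = -20380/26540 = -20380*1/26540 = -1019/1327 ≈ -0.76790)
b - n(-76, I(-12)) = -1019/1327 - (-1)*8*sqrt(-12)/3 = -1019/1327 - (-1)*8*(2*I*sqrt(3))/3 = -1019/1327 - (-1)*16*I*sqrt(3)/3 = -1019/1327 - (-16)*I*sqrt(3)/3 = -1019/1327 + 16*I*sqrt(3)/3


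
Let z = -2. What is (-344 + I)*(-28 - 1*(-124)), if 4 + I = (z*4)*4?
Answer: -36480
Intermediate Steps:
I = -36 (I = -4 - 2*4*4 = -4 - 8*4 = -4 - 32 = -36)
(-344 + I)*(-28 - 1*(-124)) = (-344 - 36)*(-28 - 1*(-124)) = -380*(-28 + 124) = -380*96 = -36480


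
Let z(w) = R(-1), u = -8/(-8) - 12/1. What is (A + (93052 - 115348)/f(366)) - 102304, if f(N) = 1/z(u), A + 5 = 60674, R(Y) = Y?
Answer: -19339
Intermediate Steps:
u = -11 (u = -8*(-⅛) - 12*1 = 1 - 12 = -11)
A = 60669 (A = -5 + 60674 = 60669)
z(w) = -1
f(N) = -1 (f(N) = 1/(-1) = -1)
(A + (93052 - 115348)/f(366)) - 102304 = (60669 + (93052 - 115348)/(-1)) - 102304 = (60669 - 22296*(-1)) - 102304 = (60669 + 22296) - 102304 = 82965 - 102304 = -19339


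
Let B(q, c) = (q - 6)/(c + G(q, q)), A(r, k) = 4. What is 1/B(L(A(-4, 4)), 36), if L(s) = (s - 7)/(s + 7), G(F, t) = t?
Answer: -131/23 ≈ -5.6956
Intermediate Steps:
L(s) = (-7 + s)/(7 + s)
B(q, c) = (-6 + q)/(c + q) (B(q, c) = (q - 6)/(c + q) = (-6 + q)/(c + q))
1/B(L(A(-4, 4)), 36) = 1/((-6 + (-7 + 4)/(7 + 4))/(36 + (-7 + 4)/(7 + 4))) = 1/((-6 - 3/11)/(36 - 3/11)) = 1/(-69/11/(393/11)) = 1/((11/393)*(-69/11)) = 1/(-23/131) = -131/23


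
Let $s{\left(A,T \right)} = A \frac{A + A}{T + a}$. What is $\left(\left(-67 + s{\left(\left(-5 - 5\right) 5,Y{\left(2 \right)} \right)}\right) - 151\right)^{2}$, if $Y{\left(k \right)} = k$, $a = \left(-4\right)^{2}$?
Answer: $\frac{289444}{81} \approx 3573.4$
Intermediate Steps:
$a = 16$
$s{\left(A,T \right)} = \frac{2 A^{2}}{16 + T}$ ($s{\left(A,T \right)} = A \frac{A + A}{T + 16} = A \frac{2 A}{16 + T} = \frac{2 A^{2}}{16 + T}$)
$\left(\left(-67 + s{\left(\left(-5 - 5\right) 5,Y{\left(2 \right)} \right)}\right) - 151\right)^{2} = \left(\left(-67 + \frac{2 \left(\left(-5 - 5\right) 5\right)^{2}}{16 + 2}\right) - 151\right)^{2} = \left(\left(-67 + \frac{2 \left(\left(-10\right) 5\right)^{2}}{18}\right) - 151\right)^{2} = \left(\left(-67 + 2 \left(-50\right)^{2} \cdot \frac{1}{18}\right) - 151\right)^{2} = \left(\left(-67 + 2 \cdot 2500 \cdot \frac{1}{18}\right) - 151\right)^{2} = \left(\left(-67 + \frac{2500}{9}\right) - 151\right)^{2} = \left(\frac{1897}{9} - 151\right)^{2} = \left(\frac{538}{9}\right)^{2} = \frac{289444}{81}$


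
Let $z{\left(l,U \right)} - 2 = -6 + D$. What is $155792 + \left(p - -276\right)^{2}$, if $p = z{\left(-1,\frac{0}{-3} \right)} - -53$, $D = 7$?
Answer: $266016$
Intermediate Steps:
$z{\left(l,U \right)} = 3$ ($z{\left(l,U \right)} = 2 + \left(-6 + 7\right) = 2 + 1 = 3$)
$p = 56$ ($p = 3 - -53 = 3 + 53 = 56$)
$155792 + \left(p - -276\right)^{2} = 155792 + \left(56 - -276\right)^{2} = 155792 + \left(56 + 276\right)^{2} = 155792 + 332^{2} = 155792 + 110224 = 266016$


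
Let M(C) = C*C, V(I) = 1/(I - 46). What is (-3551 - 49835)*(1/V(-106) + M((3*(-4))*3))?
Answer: -61073584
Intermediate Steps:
V(I) = 1/(-46 + I)
M(C) = C²
(-3551 - 49835)*(1/V(-106) + M((3*(-4))*3)) = (-3551 - 49835)*(1/(1/(-46 - 106)) + ((3*(-4))*3)²) = -53386*(1/(1/(-152)) + (-12*3)²) = -53386*(1/(-1/152) + (-36)²) = -53386*(-152 + 1296) = -53386*1144 = -61073584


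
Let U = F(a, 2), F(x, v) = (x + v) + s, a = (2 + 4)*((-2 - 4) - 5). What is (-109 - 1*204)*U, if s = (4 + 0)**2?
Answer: 15024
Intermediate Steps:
a = -66 (a = 6*(-6 - 5) = 6*(-11) = -66)
s = 16 (s = 4**2 = 16)
F(x, v) = 16 + v + x (F(x, v) = (x + v) + 16 = (v + x) + 16 = 16 + v + x)
U = -48 (U = 16 + 2 - 66 = -48)
(-109 - 1*204)*U = (-109 - 1*204)*(-48) = (-109 - 204)*(-48) = -313*(-48) = 15024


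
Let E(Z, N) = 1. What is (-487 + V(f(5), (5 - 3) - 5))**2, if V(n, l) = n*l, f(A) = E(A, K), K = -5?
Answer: 240100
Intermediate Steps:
f(A) = 1
V(n, l) = l*n
(-487 + V(f(5), (5 - 3) - 5))**2 = (-487 + ((5 - 3) - 5)*1)**2 = (-487 + (2 - 5)*1)**2 = (-487 - 3*1)**2 = (-487 - 3)**2 = (-490)**2 = 240100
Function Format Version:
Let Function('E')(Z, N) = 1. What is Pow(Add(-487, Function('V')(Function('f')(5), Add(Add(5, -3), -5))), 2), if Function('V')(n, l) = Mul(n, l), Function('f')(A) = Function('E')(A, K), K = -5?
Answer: 240100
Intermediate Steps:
Function('f')(A) = 1
Function('V')(n, l) = Mul(l, n)
Pow(Add(-487, Function('V')(Function('f')(5), Add(Add(5, -3), -5))), 2) = Pow(Add(-487, Mul(Add(Add(5, -3), -5), 1)), 2) = Pow(Add(-487, Mul(Add(2, -5), 1)), 2) = Pow(Add(-487, Mul(-3, 1)), 2) = Pow(Add(-487, -3), 2) = Pow(-490, 2) = 240100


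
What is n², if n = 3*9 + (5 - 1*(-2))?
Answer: 1156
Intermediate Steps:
n = 34 (n = 27 + (5 + 2) = 27 + 7 = 34)
n² = 34² = 1156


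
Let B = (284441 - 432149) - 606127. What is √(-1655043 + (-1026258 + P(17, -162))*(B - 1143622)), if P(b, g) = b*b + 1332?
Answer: √1944202993066 ≈ 1.3943e+6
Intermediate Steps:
P(b, g) = 1332 + b² (P(b, g) = b² + 1332 = 1332 + b²)
B = -753835 (B = -147708 - 606127 = -753835)
√(-1655043 + (-1026258 + P(17, -162))*(B - 1143622)) = √(-1655043 + (-1026258 + (1332 + 17²))*(-753835 - 1143622)) = √(-1655043 + (-1026258 + (1332 + 289))*(-1897457)) = √(-1655043 + (-1026258 + 1621)*(-1897457)) = √(-1655043 - 1024637*(-1897457)) = √(-1655043 + 1944204648109) = √1944202993066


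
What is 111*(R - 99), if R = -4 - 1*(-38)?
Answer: -7215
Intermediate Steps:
R = 34 (R = -4 + 38 = 34)
111*(R - 99) = 111*(34 - 99) = 111*(-65) = -7215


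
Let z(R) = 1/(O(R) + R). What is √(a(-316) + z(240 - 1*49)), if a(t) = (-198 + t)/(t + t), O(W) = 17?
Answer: √13805961/4108 ≈ 0.90449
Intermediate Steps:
z(R) = 1/(17 + R)
a(t) = (-198 + t)/(2*t) (a(t) = (-198 + t)/((2*t)) = (-198 + t)*(1/(2*t)) = (-198 + t)/(2*t))
√(a(-316) + z(240 - 1*49)) = √((½)*(-198 - 316)/(-316) + 1/(17 + (240 - 1*49))) = √((½)*(-1/316)*(-514) + 1/(17 + (240 - 49))) = √(257/316 + 1/(17 + 191)) = √(257/316 + 1/208) = √(13443/16432) = √13805961/4108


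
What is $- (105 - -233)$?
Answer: $-338$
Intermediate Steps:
$- (105 - -233) = - (105 + 233) = \left(-1\right) 338 = -338$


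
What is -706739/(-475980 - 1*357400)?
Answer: 706739/833380 ≈ 0.84804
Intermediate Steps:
-706739/(-475980 - 1*357400) = -706739/(-475980 - 357400) = -706739/(-833380) = -706739*(-1/833380) = 706739/833380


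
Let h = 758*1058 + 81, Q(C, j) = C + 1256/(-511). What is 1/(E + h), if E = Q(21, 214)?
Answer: 511/409854470 ≈ 1.2468e-6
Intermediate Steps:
Q(C, j) = -1256/511 + C (Q(C, j) = C + 1256*(-1/511) = C - 1256/511 = -1256/511 + C)
E = 9475/511 (E = -1256/511 + 21 = 9475/511 ≈ 18.542)
h = 802045 (h = 801964 + 81 = 802045)
1/(E + h) = 1/(9475/511 + 802045) = 1/(409854470/511) = 511/409854470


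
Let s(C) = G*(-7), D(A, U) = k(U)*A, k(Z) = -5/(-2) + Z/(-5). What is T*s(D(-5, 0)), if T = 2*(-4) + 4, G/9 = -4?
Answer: -1008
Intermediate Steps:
G = -36 (G = 9*(-4) = -36)
k(Z) = 5/2 - Z/5 (k(Z) = -5*(-½) + Z*(-⅕) = 5/2 - Z/5)
D(A, U) = A*(5/2 - U/5) (D(A, U) = (5/2 - U/5)*A = A*(5/2 - U/5))
T = -4 (T = -8 + 4 = -4)
s(C) = 252 (s(C) = -36*(-7) = 252)
T*s(D(-5, 0)) = -4*252 = -1008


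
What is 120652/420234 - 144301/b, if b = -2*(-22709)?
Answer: -27580206949/9543093906 ≈ -2.8901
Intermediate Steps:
b = 45418
120652/420234 - 144301/b = 120652/420234 - 144301/45418 = 120652*(1/420234) - 144301*1/45418 = 60326/210117 - 144301/45418 = -27580206949/9543093906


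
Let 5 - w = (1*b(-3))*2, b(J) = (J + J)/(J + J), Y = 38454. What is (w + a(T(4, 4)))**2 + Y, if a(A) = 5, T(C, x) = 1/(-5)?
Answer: 38518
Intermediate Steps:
T(C, x) = -1/5 (T(C, x) = 1*(-1/5) = -1/5)
b(J) = 1 (b(J) = (2*J)/((2*J)) = (2*J)*(1/(2*J)) = 1)
w = 3 (w = 5 - 1*1*2 = 5 - 2 = 3)
(w + a(T(4, 4)))**2 + Y = (3 + 5)**2 + 38454 = 8**2 + 38454 = 64 + 38454 = 38518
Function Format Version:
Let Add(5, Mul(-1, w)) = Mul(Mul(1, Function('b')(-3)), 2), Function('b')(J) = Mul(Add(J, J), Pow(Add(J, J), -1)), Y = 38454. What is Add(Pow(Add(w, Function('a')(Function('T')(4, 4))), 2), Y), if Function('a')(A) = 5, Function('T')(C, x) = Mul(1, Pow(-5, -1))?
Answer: 38518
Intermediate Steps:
Function('T')(C, x) = Rational(-1, 5) (Function('T')(C, x) = Mul(1, Rational(-1, 5)) = Rational(-1, 5))
Function('b')(J) = 1 (Function('b')(J) = Mul(Mul(2, J), Pow(Mul(2, J), -1)) = Mul(Mul(2, J), Mul(Rational(1, 2), Pow(J, -1))) = 1)
w = 3 (w = Add(5, Mul(-1, Mul(Mul(1, 1), 2))) = Add(5, Mul(-1, Mul(1, 2))) = Add(5, Mul(-1, 2)) = Add(5, -2) = 3)
Add(Pow(Add(w, Function('a')(Function('T')(4, 4))), 2), Y) = Add(Pow(Add(3, 5), 2), 38454) = Add(Pow(8, 2), 38454) = Add(64, 38454) = 38518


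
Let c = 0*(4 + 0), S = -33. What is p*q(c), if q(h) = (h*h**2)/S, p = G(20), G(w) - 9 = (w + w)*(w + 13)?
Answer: 0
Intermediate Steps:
G(w) = 9 + 2*w*(13 + w) (G(w) = 9 + (w + w)*(w + 13) = 9 + (2*w)*(13 + w) = 9 + 2*w*(13 + w))
p = 1329 (p = 9 + 2*20**2 + 26*20 = 9 + 2*400 + 520 = 9 + 800 + 520 = 1329)
c = 0 (c = 0*4 = 0)
q(h) = -h**3/33 (q(h) = (h*h**2)/(-33) = h**3*(-1/33) = -h**3/33)
p*q(c) = 1329*(-1/33*0**3) = 1329*(-1/33*0) = 1329*0 = 0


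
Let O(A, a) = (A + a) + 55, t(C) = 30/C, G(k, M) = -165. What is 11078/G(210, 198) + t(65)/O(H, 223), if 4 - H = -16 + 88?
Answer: -201613/3003 ≈ -67.137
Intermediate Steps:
H = -68 (H = 4 - (-16 + 88) = 4 - 1*72 = 4 - 72 = -68)
O(A, a) = 55 + A + a
11078/G(210, 198) + t(65)/O(H, 223) = 11078/(-165) + (30/65)/(55 - 68 + 223) = 11078*(-1/165) + (30*(1/65))/210 = -11078/165 + (6/13)*(1/210) = -11078/165 + 1/455 = -201613/3003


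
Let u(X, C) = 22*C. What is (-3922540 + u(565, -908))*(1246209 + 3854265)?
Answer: -20108700352584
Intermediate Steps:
(-3922540 + u(565, -908))*(1246209 + 3854265) = (-3922540 + 22*(-908))*(1246209 + 3854265) = (-3922540 - 19976)*5100474 = -3942516*5100474 = -20108700352584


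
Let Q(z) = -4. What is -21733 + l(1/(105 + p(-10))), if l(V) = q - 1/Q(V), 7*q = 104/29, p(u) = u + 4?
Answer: -17646577/812 ≈ -21732.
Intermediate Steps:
p(u) = 4 + u
q = 104/203 (q = (104/29)/7 = (104*(1/29))/7 = (⅐)*(104/29) = 104/203 ≈ 0.51231)
l(V) = 619/812 (l(V) = 104/203 - 1/(-4) = 104/203 - 1*(-¼) = 104/203 + ¼ = 619/812)
-21733 + l(1/(105 + p(-10))) = -21733 + 619/812 = -17646577/812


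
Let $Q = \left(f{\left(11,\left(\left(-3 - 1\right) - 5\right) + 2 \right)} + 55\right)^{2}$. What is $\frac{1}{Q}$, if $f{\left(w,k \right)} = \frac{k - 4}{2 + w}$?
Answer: $\frac{169}{495616} \approx 0.00034099$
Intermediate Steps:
$f{\left(w,k \right)} = \frac{-4 + k}{2 + w}$
$Q = \frac{495616}{169}$ ($Q = \left(\frac{-4 + \left(\left(\left(-3 - 1\right) - 5\right) + 2\right)}{2 + 11} + 55\right)^{2} = \left(\frac{-4 + \left(\left(\left(-3 - 1\right) - 5\right) + 2\right)}{13} + 55\right)^{2} = \left(\frac{-4 + \left(\left(-4 - 5\right) + 2\right)}{13} + 55\right)^{2} = \left(\frac{-4 + \left(-9 + 2\right)}{13} + 55\right)^{2} = \left(\frac{-4 - 7}{13} + 55\right)^{2} = \left(\frac{1}{13} \left(-11\right) + 55\right)^{2} = \left(- \frac{11}{13} + 55\right)^{2} = \left(\frac{704}{13}\right)^{2} = \frac{495616}{169} \approx 2932.6$)
$\frac{1}{Q} = \frac{1}{\frac{495616}{169}} = \frac{169}{495616}$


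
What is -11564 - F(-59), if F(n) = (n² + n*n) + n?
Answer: -18467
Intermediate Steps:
F(n) = n + 2*n² (F(n) = (n² + n²) + n = 2*n² + n = n + 2*n²)
-11564 - F(-59) = -11564 - (-59)*(1 + 2*(-59)) = -11564 - (-59)*(1 - 118) = -11564 - (-59)*(-117) = -11564 - 1*6903 = -11564 - 6903 = -18467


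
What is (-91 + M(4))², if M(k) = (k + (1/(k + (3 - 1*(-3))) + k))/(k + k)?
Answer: 51825601/6400 ≈ 8097.8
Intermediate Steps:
M(k) = (1/(6 + k) + 2*k)/(2*k) (M(k) = (k + (1/(k + (3 + 3)) + k))/((2*k)) = (k + (1/(k + 6) + k))*(1/(2*k)) = (k + (1/(6 + k) + k))*(1/(2*k)) = (k + (k + 1/(6 + k)))*(1/(2*k)) = (1/(6 + k) + 2*k)*(1/(2*k)) = (1/(6 + k) + 2*k)/(2*k))
(-91 + M(4))² = (-91 + (½ + 4² + 6*4)/(4*(6 + 4)))² = (-91 + (¼)*(½ + 16 + 24)/10)² = (-91 + (¼)*(⅒)*(81/2))² = (-91 + 81/80)² = (-7199/80)² = 51825601/6400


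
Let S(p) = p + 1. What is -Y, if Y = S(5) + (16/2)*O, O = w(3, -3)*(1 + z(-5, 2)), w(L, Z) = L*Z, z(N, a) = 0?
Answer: 66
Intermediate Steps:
O = -9 (O = (3*(-3))*(1 + 0) = -9*1 = -9)
S(p) = 1 + p
Y = -66 (Y = (1 + 5) + (16/2)*(-9) = 6 + (16*(½))*(-9) = 6 + 8*(-9) = 6 - 72 = -66)
-Y = -1*(-66) = 66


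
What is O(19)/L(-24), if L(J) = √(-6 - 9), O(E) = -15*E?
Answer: 19*I*√15 ≈ 73.587*I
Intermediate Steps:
L(J) = I*√15 (L(J) = √(-15) = I*√15)
O(19)/L(-24) = (-15*19)/((I*√15)) = -(-19)*I*√15 = 19*I*√15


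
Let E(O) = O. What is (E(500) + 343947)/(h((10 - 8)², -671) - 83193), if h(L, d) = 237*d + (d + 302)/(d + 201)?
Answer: -161890090/113843031 ≈ -1.4220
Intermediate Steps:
h(L, d) = 237*d + (302 + d)/(201 + d)
(E(500) + 343947)/(h((10 - 8)², -671) - 83193) = (500 + 343947)/((302 + 237*(-671)² + 47638*(-671))/(201 - 671) - 83193) = 344447/((302 + 237*450241 - 31965098)/(-470) - 83193) = 344447/(-(302 + 106707117 - 31965098)/470 - 83193) = 344447/(-1/470*74742321 - 83193) = 344447/(-74742321/470 - 83193) = 344447/(-113843031/470) = 344447*(-470/113843031) = -161890090/113843031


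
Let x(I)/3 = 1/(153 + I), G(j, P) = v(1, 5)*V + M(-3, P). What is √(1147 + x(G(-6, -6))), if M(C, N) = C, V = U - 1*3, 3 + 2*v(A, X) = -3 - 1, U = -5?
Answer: √36342082/178 ≈ 33.868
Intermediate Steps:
v(A, X) = -7/2 (v(A, X) = -3/2 + (-3 - 1)/2 = -3/2 + (½)*(-4) = -3/2 - 2 = -7/2)
V = -8 (V = -5 - 1*3 = -5 - 3 = -8)
G(j, P) = 25 (G(j, P) = -7/2*(-8) - 3 = 28 - 3 = 25)
x(I) = 3/(153 + I)
√(1147 + x(G(-6, -6))) = √(1147 + 3/(153 + 25)) = √(1147 + 3/178) = √(204169/178) = √36342082/178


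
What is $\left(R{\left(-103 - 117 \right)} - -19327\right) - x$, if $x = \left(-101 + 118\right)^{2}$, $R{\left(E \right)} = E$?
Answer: $18818$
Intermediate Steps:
$x = 289$ ($x = 17^{2} = 289$)
$\left(R{\left(-103 - 117 \right)} - -19327\right) - x = \left(\left(-103 - 117\right) - -19327\right) - 289 = \left(-220 + 19327\right) - 289 = 19107 - 289 = 18818$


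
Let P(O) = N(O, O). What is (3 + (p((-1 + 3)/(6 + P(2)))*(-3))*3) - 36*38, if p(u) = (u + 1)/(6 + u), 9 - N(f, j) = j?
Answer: -21867/16 ≈ -1366.7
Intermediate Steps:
N(f, j) = 9 - j
P(O) = 9 - O
p(u) = (1 + u)/(6 + u)
(3 + (p((-1 + 3)/(6 + P(2)))*(-3))*3) - 36*38 = (3 + (((1 + (-1 + 3)/(6 + (9 - 1*2)))/(6 + (-1 + 3)/(6 + (9 - 1*2))))*(-3))*3) - 36*38 = (3 + (((1 + 2/(6 + (9 - 2)))/(6 + 2/(6 + (9 - 2))))*(-3))*3) - 1368 = (3 + (((1 + 2/(6 + 7))/(6 + 2/(6 + 7)))*(-3))*3) - 1368 = (3 + (((1 + 2/13)/(6 + 2/13))*(-3))*3) - 1368 = (3 + (((15/13)/(80/13))*(-3))*3) - 1368 = (3 + (((13/80)*(15/13))*(-3))*3) - 1368 = (3 + ((3/16)*(-3))*3) - 1368 = (3 - 9/16*3) - 1368 = (3 - 27/16) - 1368 = 21/16 - 1368 = -21867/16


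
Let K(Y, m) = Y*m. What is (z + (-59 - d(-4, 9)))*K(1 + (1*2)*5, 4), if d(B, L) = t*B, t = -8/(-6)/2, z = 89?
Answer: 4312/3 ≈ 1437.3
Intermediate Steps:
t = ⅔ (t = -8*(-⅙)*(½) = (4/3)*(½) = ⅔ ≈ 0.66667)
d(B, L) = 2*B/3
(z + (-59 - d(-4, 9)))*K(1 + (1*2)*5, 4) = (89 + (-59 - 2*(-4)/3))*((1 + (1*2)*5)*4) = (89 + (-59 - 1*(-8/3)))*((1 + 2*5)*4) = (89 + (-59 + 8/3))*((1 + 10)*4) = (89 - 169/3)*(11*4) = (98/3)*44 = 4312/3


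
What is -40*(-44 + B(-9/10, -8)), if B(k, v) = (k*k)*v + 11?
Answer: 7896/5 ≈ 1579.2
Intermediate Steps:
B(k, v) = 11 + v*k² (B(k, v) = k²*v + 11 = v*k² + 11 = 11 + v*k²)
-40*(-44 + B(-9/10, -8)) = -40*(-44 + (11 - 8*(-9/10)²)) = -40*(-44 + (11 - 8*81/100)) = -40*(-44 + (11 - 162/25)) = -40*(-44 + 113/25) = -40*(-987/25) = 7896/5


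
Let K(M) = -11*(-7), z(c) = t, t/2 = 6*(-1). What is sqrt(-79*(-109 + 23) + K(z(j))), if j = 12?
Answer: sqrt(6871) ≈ 82.891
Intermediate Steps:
t = -12 (t = 2*(6*(-1)) = 2*(-6) = -12)
z(c) = -12
K(M) = 77
sqrt(-79*(-109 + 23) + K(z(j))) = sqrt(-79*(-109 + 23) + 77) = sqrt(-79*(-86) + 77) = sqrt(6794 + 77) = sqrt(6871)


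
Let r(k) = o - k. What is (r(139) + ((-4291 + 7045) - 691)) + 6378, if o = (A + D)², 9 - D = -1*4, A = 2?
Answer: 8527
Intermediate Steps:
D = 13 (D = 9 - (-1)*4 = 9 - 1*(-4) = 9 + 4 = 13)
o = 225 (o = (2 + 13)² = 15² = 225)
r(k) = 225 - k
(r(139) + ((-4291 + 7045) - 691)) + 6378 = ((225 - 1*139) + ((-4291 + 7045) - 691)) + 6378 = ((225 - 139) + (2754 - 691)) + 6378 = (86 + 2063) + 6378 = 2149 + 6378 = 8527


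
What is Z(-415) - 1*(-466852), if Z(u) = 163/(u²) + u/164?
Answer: 13186116608157/28244900 ≈ 4.6685e+5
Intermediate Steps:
Z(u) = 163/u² + u/164 (Z(u) = 163/u² + u*(1/164) = 163/u² + u/164)
Z(-415) - 1*(-466852) = (163/(-415)² + (1/164)*(-415)) - 1*(-466852) = (163*(1/172225) - 415/164) + 466852 = (163/172225 - 415/164) + 466852 = -71446643/28244900 + 466852 = 13186116608157/28244900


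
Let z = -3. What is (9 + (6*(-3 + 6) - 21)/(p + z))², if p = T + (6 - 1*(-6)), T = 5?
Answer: 15129/196 ≈ 77.189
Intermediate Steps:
p = 17 (p = 5 + (6 - 1*(-6)) = 5 + (6 + 6) = 5 + 12 = 17)
(9 + (6*(-3 + 6) - 21)/(p + z))² = (9 + (6*(-3 + 6) - 21)/(17 - 3))² = (9 + (6*3 - 21)/14)² = (9 + (18 - 21)*(1/14))² = (9 - 3*1/14)² = (9 - 3/14)² = (123/14)² = 15129/196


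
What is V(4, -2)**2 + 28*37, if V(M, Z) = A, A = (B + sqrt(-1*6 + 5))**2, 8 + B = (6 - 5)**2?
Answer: 3144 - 1344*I ≈ 3144.0 - 1344.0*I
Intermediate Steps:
B = -7 (B = -8 + (6 - 5)**2 = -8 + 1**2 = -8 + 1 = -7)
A = (-7 + I)**2 (A = (-7 + sqrt(-1*6 + 5))**2 = (-7 + sqrt(-6 + 5))**2 = (-7 + sqrt(-1))**2 = (-7 + I)**2 ≈ 48.0 - 14.0*I)
V(M, Z) = (7 - I)**2
V(4, -2)**2 + 28*37 = ((7 - I)**2)**2 + 28*37 = (7 - I)**4 + 1036 = 1036 + (7 - I)**4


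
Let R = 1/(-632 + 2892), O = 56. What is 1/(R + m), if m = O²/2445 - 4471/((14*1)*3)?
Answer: -2578660/271195921 ≈ -0.0095085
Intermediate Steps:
R = 1/2260 ≈ 0.00044248
m = -1199987/11410 (m = 56²/2445 - 4471/((14*1)*3) = 3136*(1/2445) - 4471/(14*3) = 3136/2445 - 4471/42 = -1199987/11410 ≈ -105.17)
1/(R + m) = 1/(1/2260 - 1199987/11410) = 1/(-271195921/2578660) = -2578660/271195921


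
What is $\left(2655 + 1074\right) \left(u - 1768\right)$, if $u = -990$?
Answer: $-10284582$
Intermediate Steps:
$\left(2655 + 1074\right) \left(u - 1768\right) = \left(2655 + 1074\right) \left(-990 - 1768\right) = 3729 \left(-2758\right) = -10284582$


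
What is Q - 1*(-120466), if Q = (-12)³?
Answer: 118738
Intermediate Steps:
Q = -1728
Q - 1*(-120466) = -1728 - 1*(-120466) = -1728 + 120466 = 118738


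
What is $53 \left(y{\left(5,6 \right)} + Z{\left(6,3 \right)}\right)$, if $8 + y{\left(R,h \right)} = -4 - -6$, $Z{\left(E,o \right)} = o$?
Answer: $-159$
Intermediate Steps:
$y{\left(R,h \right)} = -6$ ($y{\left(R,h \right)} = -8 - -2 = -8 + \left(-4 + 6\right) = -8 + 2 = -6$)
$53 \left(y{\left(5,6 \right)} + Z{\left(6,3 \right)}\right) = 53 \left(-6 + 3\right) = 53 \left(-3\right) = -159$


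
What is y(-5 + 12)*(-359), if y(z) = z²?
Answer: -17591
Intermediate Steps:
y(-5 + 12)*(-359) = (-5 + 12)²*(-359) = 7²*(-359) = 49*(-359) = -17591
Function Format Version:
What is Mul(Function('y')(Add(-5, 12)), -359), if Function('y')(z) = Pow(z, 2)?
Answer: -17591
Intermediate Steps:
Mul(Function('y')(Add(-5, 12)), -359) = Mul(Pow(Add(-5, 12), 2), -359) = Mul(Pow(7, 2), -359) = Mul(49, -359) = -17591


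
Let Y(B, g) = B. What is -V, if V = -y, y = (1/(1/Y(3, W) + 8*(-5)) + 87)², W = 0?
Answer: 107122500/14161 ≈ 7564.6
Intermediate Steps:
y = 107122500/14161 (y = (1/(1/3 + 8*(-5)) + 87)² = (1/(⅓ - 40) + 87)² = (1/(-119/3) + 87)² = (-3/119 + 87)² = (10350/119)² = 107122500/14161 ≈ 7564.6)
V = -107122500/14161 (V = -1*107122500/14161 = -107122500/14161 ≈ -7564.6)
-V = -1*(-107122500/14161) = 107122500/14161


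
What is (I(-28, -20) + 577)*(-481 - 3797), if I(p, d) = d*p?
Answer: -4864086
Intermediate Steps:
(I(-28, -20) + 577)*(-481 - 3797) = (-20*(-28) + 577)*(-481 - 3797) = (560 + 577)*(-4278) = 1137*(-4278) = -4864086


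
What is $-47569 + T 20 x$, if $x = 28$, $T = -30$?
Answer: $-64369$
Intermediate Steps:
$-47569 + T 20 x = -47569 + \left(-30\right) 20 \cdot 28 = -47569 - 16800 = -64369$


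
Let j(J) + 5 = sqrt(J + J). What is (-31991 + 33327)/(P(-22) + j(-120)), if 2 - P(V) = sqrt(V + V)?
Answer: 1336*I/(-4*sqrt(15) - 3*I + 2*sqrt(11)) ≈ -45.818 - 135.3*I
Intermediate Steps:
P(V) = 2 - sqrt(2)*sqrt(V) (P(V) = 2 - sqrt(V + V) = 2 - sqrt(2*V) = 2 - sqrt(2)*sqrt(V))
j(J) = -5 + sqrt(2)*sqrt(J) (j(J) = -5 + sqrt(J + J) = -5 + sqrt(2*J) = -5 + sqrt(2)*sqrt(J))
(-31991 + 33327)/(P(-22) + j(-120)) = (-31991 + 33327)/((2 - sqrt(2)*sqrt(-22)) + (-5 + sqrt(2)*sqrt(-120))) = 1336/((2 - sqrt(2)*I*sqrt(22)) + (-5 + sqrt(2)*(2*I*sqrt(30)))) = 1336/((2 - 2*I*sqrt(11)) + (-5 + 4*I*sqrt(15))) = 1336/(-3 - 2*I*sqrt(11) + 4*I*sqrt(15))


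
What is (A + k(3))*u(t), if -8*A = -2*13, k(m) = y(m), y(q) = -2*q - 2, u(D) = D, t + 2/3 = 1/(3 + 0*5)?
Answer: 19/12 ≈ 1.5833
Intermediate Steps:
t = -⅓ (t = -⅔ + 1/(3 + 0*5) = -⅔ + 1/(3 + 0) = -⅔ + 1/3 = -⅔ + ⅓ = -⅓ ≈ -0.33333)
y(q) = -2 - 2*q
k(m) = -2 - 2*m
A = 13/4 (A = -(-1)*13/4 = -⅛*(-26) = 13/4 ≈ 3.2500)
(A + k(3))*u(t) = (13/4 + (-2 - 2*3))*(-⅓) = (13/4 + (-2 - 6))*(-⅓) = (13/4 - 8)*(-⅓) = -19/4*(-⅓) = 19/12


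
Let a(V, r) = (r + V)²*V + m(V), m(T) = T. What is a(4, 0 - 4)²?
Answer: 16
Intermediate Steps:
a(V, r) = V + V*(V + r)² (a(V, r) = (r + V)²*V + V = (V + r)²*V + V = V*(V + r)² + V = V + V*(V + r)²)
a(4, 0 - 4)² = (4*(1 + (4 + (0 - 4))²))² = (4*(1 + (4 - 4)²))² = (4*(1 + 0²))² = (4*(1 + 0))² = (4*1)² = 4² = 16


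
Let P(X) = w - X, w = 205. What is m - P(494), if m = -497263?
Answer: -496974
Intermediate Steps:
P(X) = 205 - X
m - P(494) = -497263 - (205 - 1*494) = -497263 - (205 - 494) = -497263 - 1*(-289) = -497263 + 289 = -496974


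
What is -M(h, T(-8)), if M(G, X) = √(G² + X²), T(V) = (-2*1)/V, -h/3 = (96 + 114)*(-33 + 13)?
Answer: -√2540160001/4 ≈ -12600.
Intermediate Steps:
h = 12600 (h = -3*(96 + 114)*(-33 + 13) = -630*(-20) = -3*(-4200) = 12600)
T(V) = -2/V
-M(h, T(-8)) = -√(12600² + (-2/(-8))²) = -√(158760000 + (-2*(-⅛))²) = -√(158760000 + (¼)²) = -√(158760000 + 1/16) = -√(2540160001/16) = -√2540160001/4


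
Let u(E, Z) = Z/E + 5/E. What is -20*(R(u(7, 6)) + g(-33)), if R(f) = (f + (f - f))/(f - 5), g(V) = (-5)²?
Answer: -2945/6 ≈ -490.83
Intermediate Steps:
g(V) = 25
u(E, Z) = 5/E + Z/E
R(f) = f/(-5 + f) (R(f) = (f + 0)/(-5 + f) = f/(-5 + f))
-20*(R(u(7, 6)) + g(-33)) = -20*(((5 + 6)/7)/(-5 + (5 + 6)/7) + 25) = -20*(((⅐)*11)/(-5 + (⅐)*11) + 25) = -20*(11/(7*(-5 + 11/7)) + 25) = -20*(11/(7*(-24/7)) + 25) = -20*((11/7)*(-7/24) + 25) = -20*(-11/24 + 25) = -20*589/24 = -2945/6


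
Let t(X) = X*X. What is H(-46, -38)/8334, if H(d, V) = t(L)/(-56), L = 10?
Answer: -25/116676 ≈ -0.00021427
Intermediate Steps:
t(X) = X²
H(d, V) = -25/14 (H(d, V) = 10²/(-56) = 100*(-1/56) = -25/14)
H(-46, -38)/8334 = -25/14/8334 = -25/14*1/8334 = -25/116676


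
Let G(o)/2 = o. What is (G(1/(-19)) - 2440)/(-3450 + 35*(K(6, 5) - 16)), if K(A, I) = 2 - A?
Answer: 23181/39425 ≈ 0.58798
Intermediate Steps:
G(o) = 2*o
(G(1/(-19)) - 2440)/(-3450 + 35*(K(6, 5) - 16)) = (2/(-19) - 2440)/(-3450 + 35*((2 - 1*6) - 16)) = (2*(-1/19) - 2440)/(-3450 + 35*((2 - 6) - 16)) = (-2/19 - 2440)/(-3450 + 35*(-4 - 16)) = -46362/(19*(-3450 + 35*(-20))) = -46362/(19*(-3450 - 700)) = -46362/19/(-4150) = -46362/19*(-1/4150) = 23181/39425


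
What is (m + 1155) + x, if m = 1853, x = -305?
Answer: 2703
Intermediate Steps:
(m + 1155) + x = (1853 + 1155) - 305 = 3008 - 305 = 2703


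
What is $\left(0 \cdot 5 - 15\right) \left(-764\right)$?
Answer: $11460$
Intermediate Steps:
$\left(0 \cdot 5 - 15\right) \left(-764\right) = \left(0 - 15\right) \left(-764\right) = \left(-15\right) \left(-764\right) = 11460$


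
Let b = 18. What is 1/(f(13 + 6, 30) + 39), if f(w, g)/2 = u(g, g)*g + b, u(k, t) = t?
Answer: 1/1875 ≈ 0.00053333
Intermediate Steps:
f(w, g) = 36 + 2*g**2 (f(w, g) = 2*(g*g + 18) = 2*(g**2 + 18) = 2*(18 + g**2) = 36 + 2*g**2)
1/(f(13 + 6, 30) + 39) = 1/((36 + 2*30**2) + 39) = 1/((36 + 2*900) + 39) = 1/((36 + 1800) + 39) = 1/(1836 + 39) = 1/1875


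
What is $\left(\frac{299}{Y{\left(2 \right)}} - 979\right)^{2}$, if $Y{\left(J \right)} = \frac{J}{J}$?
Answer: $462400$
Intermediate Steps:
$Y{\left(J \right)} = 1$
$\left(\frac{299}{Y{\left(2 \right)}} - 979\right)^{2} = \left(\frac{299}{1} - 979\right)^{2} = \left(299 \cdot 1 - 979\right)^{2} = \left(299 - 979\right)^{2} = \left(-680\right)^{2} = 462400$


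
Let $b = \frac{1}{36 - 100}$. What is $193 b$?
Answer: $- \frac{193}{64} \approx -3.0156$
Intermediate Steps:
$b = - \frac{1}{64}$ ($b = \frac{1}{-64} = - \frac{1}{64} \approx -0.015625$)
$193 b = 193 \left(- \frac{1}{64}\right) = - \frac{193}{64}$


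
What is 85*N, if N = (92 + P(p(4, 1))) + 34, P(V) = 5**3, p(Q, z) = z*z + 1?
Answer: 21335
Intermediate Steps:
p(Q, z) = 1 + z**2 (p(Q, z) = z**2 + 1 = 1 + z**2)
P(V) = 125
N = 251 (N = (92 + 125) + 34 = 217 + 34 = 251)
85*N = 85*251 = 21335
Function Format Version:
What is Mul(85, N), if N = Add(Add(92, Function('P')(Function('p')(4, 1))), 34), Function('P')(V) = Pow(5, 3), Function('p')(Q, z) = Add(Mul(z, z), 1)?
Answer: 21335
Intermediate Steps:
Function('p')(Q, z) = Add(1, Pow(z, 2)) (Function('p')(Q, z) = Add(Pow(z, 2), 1) = Add(1, Pow(z, 2)))
Function('P')(V) = 125
N = 251 (N = Add(Add(92, 125), 34) = Add(217, 34) = 251)
Mul(85, N) = Mul(85, 251) = 21335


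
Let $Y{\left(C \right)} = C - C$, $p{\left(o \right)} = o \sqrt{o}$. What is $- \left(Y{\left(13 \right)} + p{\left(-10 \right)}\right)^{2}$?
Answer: $1000$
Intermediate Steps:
$p{\left(o \right)} = o^{\frac{3}{2}}$
$Y{\left(C \right)} = 0$
$- \left(Y{\left(13 \right)} + p{\left(-10 \right)}\right)^{2} = - \left(0 + \left(-10\right)^{\frac{3}{2}}\right)^{2} = - \left(0 - 10 i \sqrt{10}\right)^{2} = - \left(- 10 i \sqrt{10}\right)^{2} = \left(-1\right) \left(-1000\right) = 1000$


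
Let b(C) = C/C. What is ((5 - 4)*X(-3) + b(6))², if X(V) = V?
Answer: 4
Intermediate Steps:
b(C) = 1
((5 - 4)*X(-3) + b(6))² = ((5 - 4)*(-3) + 1)² = (1*(-3) + 1)² = (-3 + 1)² = (-2)² = 4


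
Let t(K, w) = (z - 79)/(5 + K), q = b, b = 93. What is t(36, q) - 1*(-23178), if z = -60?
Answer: 950159/41 ≈ 23175.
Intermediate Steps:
q = 93
t(K, w) = -139/(5 + K) (t(K, w) = (-60 - 79)/(5 + K) = -139/(5 + K))
t(36, q) - 1*(-23178) = -139/(5 + 36) - 1*(-23178) = -139/41 + 23178 = 950159/41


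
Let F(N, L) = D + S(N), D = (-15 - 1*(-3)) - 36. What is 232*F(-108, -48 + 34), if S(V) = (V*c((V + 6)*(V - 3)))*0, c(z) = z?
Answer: -11136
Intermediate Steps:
S(V) = 0 (S(V) = (V*((V + 6)*(V - 3)))*0 = (V*((6 + V)*(-3 + V)))*0 = (V*((-3 + V)*(6 + V)))*0 = (V*(-3 + V)*(6 + V))*0 = 0)
D = -48 (D = (-15 + 3) - 36 = -12 - 36 = -48)
F(N, L) = -48 (F(N, L) = -48 + 0 = -48)
232*F(-108, -48 + 34) = 232*(-48) = -11136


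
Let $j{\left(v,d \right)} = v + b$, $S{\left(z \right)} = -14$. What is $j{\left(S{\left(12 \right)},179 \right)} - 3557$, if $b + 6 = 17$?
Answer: $-3560$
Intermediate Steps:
$b = 11$ ($b = -6 + 17 = 11$)
$j{\left(v,d \right)} = 11 + v$ ($j{\left(v,d \right)} = v + 11 = 11 + v$)
$j{\left(S{\left(12 \right)},179 \right)} - 3557 = \left(11 - 14\right) - 3557 = -3 - 3557 = -3560$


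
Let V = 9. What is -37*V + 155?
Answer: -178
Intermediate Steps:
-37*V + 155 = -37*9 + 155 = -333 + 155 = -178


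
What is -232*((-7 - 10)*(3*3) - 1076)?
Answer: 285128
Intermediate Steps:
-232*((-7 - 10)*(3*3) - 1076) = -232*(-17*9 - 1076) = -232*(-153 - 1076) = -232*(-1229) = 285128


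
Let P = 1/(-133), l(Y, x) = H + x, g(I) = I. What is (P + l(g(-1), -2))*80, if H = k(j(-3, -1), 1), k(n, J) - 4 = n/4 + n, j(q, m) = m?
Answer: 7900/133 ≈ 59.398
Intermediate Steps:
k(n, J) = 4 + 5*n/4 (k(n, J) = 4 + (n/4 + n) = 4 + 5*n/4)
H = 11/4 (H = 4 + (5/4)*(-1) = 4 - 5/4 = 11/4 ≈ 2.7500)
l(Y, x) = 11/4 + x
P = -1/133 ≈ -0.0075188
(P + l(g(-1), -2))*80 = (-1/133 + (11/4 - 2))*80 = (-1/133 + 3/4)*80 = (395/532)*80 = 7900/133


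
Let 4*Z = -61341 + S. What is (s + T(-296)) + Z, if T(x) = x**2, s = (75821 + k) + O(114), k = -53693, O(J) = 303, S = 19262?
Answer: 398109/4 ≈ 99527.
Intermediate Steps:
Z = -42079/4 (Z = (-61341 + 19262)/4 = (1/4)*(-42079) = -42079/4 ≈ -10520.)
s = 22431 (s = (75821 - 53693) + 303 = 22128 + 303 = 22431)
(s + T(-296)) + Z = (22431 + (-296)**2) - 42079/4 = (22431 + 87616) - 42079/4 = 110047 - 42079/4 = 398109/4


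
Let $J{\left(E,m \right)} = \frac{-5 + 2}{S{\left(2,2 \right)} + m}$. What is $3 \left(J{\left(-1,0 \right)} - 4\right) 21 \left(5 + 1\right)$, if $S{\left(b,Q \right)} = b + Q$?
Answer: $- \frac{3591}{2} \approx -1795.5$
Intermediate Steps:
$S{\left(b,Q \right)} = Q + b$
$J{\left(E,m \right)} = - \frac{3}{4 + m}$ ($J{\left(E,m \right)} = \frac{-5 + 2}{\left(2 + 2\right) + m} = - \frac{3}{4 + m}$)
$3 \left(J{\left(-1,0 \right)} - 4\right) 21 \left(5 + 1\right) = 3 \left(- \frac{3}{4 + 0} - 4\right) 21 \left(5 + 1\right) = 3 \left(- \frac{3}{4} - 4\right) 21 \cdot 6 = 3 \left(- \frac{19}{4}\right) 21 \cdot 6 = \left(- \frac{57}{4}\right) 21 \cdot 6 = \left(- \frac{1197}{4}\right) 6 = - \frac{3591}{2}$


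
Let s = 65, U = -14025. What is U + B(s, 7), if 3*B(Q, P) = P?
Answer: -42068/3 ≈ -14023.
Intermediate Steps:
B(Q, P) = P/3
U + B(s, 7) = -14025 + (⅓)*7 = -14025 + 7/3 = -42068/3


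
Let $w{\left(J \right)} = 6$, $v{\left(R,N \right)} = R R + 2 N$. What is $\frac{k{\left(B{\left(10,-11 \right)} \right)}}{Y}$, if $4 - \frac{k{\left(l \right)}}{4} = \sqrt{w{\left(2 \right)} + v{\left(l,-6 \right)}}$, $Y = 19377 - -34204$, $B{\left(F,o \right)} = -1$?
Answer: $\frac{16}{53581} - \frac{4 i \sqrt{5}}{53581} \approx 0.00029861 - 0.00016693 i$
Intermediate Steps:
$v{\left(R,N \right)} = R^{2} + 2 N$
$Y = 53581$ ($Y = 19377 + 34204 = 53581$)
$k{\left(l \right)} = 16 - 4 \sqrt{-6 + l^{2}}$ ($k{\left(l \right)} = 16 - 4 \sqrt{6 + \left(l^{2} + 2 \left(-6\right)\right)} = 16 - 4 \sqrt{6 + \left(l^{2} - 12\right)} = 16 - 4 \sqrt{6 + \left(-12 + l^{2}\right)} = 16 - 4 \sqrt{-6 + l^{2}}$)
$\frac{k{\left(B{\left(10,-11 \right)} \right)}}{Y} = \frac{16 - 4 \sqrt{-6 + \left(-1\right)^{2}}}{53581} = \left(16 - 4 \sqrt{-6 + 1}\right) \frac{1}{53581} = \left(16 - 4 \sqrt{-5}\right) \frac{1}{53581} = \left(16 - 4 i \sqrt{5}\right) \frac{1}{53581} = \frac{16}{53581} - \frac{4 i \sqrt{5}}{53581}$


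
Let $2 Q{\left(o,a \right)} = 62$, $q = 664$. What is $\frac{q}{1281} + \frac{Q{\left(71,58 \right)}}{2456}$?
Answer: $\frac{1670495}{3146136} \approx 0.53097$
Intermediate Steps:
$Q{\left(o,a \right)} = 31$ ($Q{\left(o,a \right)} = \frac{1}{2} \cdot 62 = 31$)
$\frac{q}{1281} + \frac{Q{\left(71,58 \right)}}{2456} = \frac{664}{1281} + \frac{31}{2456} = \frac{1670495}{3146136}$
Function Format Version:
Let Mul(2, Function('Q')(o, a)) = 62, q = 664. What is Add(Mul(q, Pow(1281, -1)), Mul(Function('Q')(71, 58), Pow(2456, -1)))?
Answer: Rational(1670495, 3146136) ≈ 0.53097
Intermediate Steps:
Function('Q')(o, a) = 31 (Function('Q')(o, a) = Mul(Rational(1, 2), 62) = 31)
Add(Mul(q, Pow(1281, -1)), Mul(Function('Q')(71, 58), Pow(2456, -1))) = Add(Mul(664, Pow(1281, -1)), Mul(31, Pow(2456, -1))) = Add(Mul(664, Rational(1, 1281)), Mul(31, Rational(1, 2456))) = Add(Rational(664, 1281), Rational(31, 2456)) = Rational(1670495, 3146136)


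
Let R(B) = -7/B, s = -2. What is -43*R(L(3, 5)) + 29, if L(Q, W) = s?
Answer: -243/2 ≈ -121.50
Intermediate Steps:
L(Q, W) = -2
-43*R(L(3, 5)) + 29 = -(-301)/(-2) + 29 = -(-301)*(-1)/2 + 29 = -43*7/2 + 29 = -301/2 + 29 = -243/2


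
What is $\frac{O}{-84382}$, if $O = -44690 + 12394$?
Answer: $\frac{16148}{42191} \approx 0.38274$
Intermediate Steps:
$O = -32296$
$\frac{O}{-84382} = - \frac{32296}{-84382} = \left(-32296\right) \left(- \frac{1}{84382}\right) = \frac{16148}{42191}$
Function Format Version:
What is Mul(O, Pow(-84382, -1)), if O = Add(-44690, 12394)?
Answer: Rational(16148, 42191) ≈ 0.38274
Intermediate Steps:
O = -32296
Mul(O, Pow(-84382, -1)) = Mul(-32296, Pow(-84382, -1)) = Mul(-32296, Rational(-1, 84382)) = Rational(16148, 42191)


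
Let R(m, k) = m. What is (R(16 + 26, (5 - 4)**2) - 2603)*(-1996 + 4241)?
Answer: -5749445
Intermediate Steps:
(R(16 + 26, (5 - 4)**2) - 2603)*(-1996 + 4241) = ((16 + 26) - 2603)*(-1996 + 4241) = (42 - 2603)*2245 = -2561*2245 = -5749445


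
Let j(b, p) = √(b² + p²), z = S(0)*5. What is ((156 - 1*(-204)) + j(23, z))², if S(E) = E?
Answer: 146689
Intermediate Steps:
z = 0 (z = 0*5 = 0)
((156 - 1*(-204)) + j(23, z))² = ((156 - 1*(-204)) + √(23² + 0²))² = ((156 + 204) + √(529 + 0))² = (360 + √529)² = (360 + 23)² = 383² = 146689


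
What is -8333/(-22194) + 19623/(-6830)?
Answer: -94649618/37896255 ≈ -2.4976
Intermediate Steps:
-8333/(-22194) + 19623/(-6830) = -8333*(-1/22194) + 19623*(-1/6830) = 8333/22194 - 19623/6830 = -94649618/37896255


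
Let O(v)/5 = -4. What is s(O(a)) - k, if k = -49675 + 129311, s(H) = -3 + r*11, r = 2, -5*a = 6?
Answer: -79617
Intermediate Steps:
a = -6/5 (a = -1/5*6 = -6/5 ≈ -1.2000)
O(v) = -20 (O(v) = 5*(-4) = -20)
s(H) = 19 (s(H) = -3 + 2*11 = -3 + 22 = 19)
k = 79636
s(O(a)) - k = 19 - 1*79636 = 19 - 79636 = -79617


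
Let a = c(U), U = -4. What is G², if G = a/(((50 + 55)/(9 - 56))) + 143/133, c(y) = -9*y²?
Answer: 1899129241/442225 ≈ 4294.5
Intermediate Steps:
a = -144 (a = -9*(-4)² = -9*16 = -144)
G = 43579/665 (G = -144*(9 - 56)/(50 + 55) + 143/133 = -144/(105/(-47)) + 143*(1/133) = -144/(105*(-1/47)) + 143/133 = -144/(-105/47) + 143/133 = -144*(-47/105) + 143/133 = 2256/35 + 143/133 = 43579/665 ≈ 65.532)
G² = (43579/665)² = 1899129241/442225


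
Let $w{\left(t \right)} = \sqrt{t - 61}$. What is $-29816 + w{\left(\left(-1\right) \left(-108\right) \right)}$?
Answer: $-29816 + \sqrt{47} \approx -29809.0$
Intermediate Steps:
$w{\left(t \right)} = \sqrt{-61 + t}$
$-29816 + w{\left(\left(-1\right) \left(-108\right) \right)} = -29816 + \sqrt{-61 - -108} = -29816 + \sqrt{-61 + 108} = -29816 + \sqrt{47}$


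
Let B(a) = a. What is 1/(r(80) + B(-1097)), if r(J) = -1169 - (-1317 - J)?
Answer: -1/869 ≈ -0.0011507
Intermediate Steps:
r(J) = 148 + J (r(J) = -1169 + (1317 + J) = 148 + J)
1/(r(80) + B(-1097)) = 1/((148 + 80) - 1097) = 1/(228 - 1097) = 1/(-869) = -1/869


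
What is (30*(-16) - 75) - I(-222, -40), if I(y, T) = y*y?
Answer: -49839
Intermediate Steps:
I(y, T) = y²
(30*(-16) - 75) - I(-222, -40) = (30*(-16) - 75) - 1*(-222)² = (-480 - 75) - 1*49284 = -555 - 49284 = -49839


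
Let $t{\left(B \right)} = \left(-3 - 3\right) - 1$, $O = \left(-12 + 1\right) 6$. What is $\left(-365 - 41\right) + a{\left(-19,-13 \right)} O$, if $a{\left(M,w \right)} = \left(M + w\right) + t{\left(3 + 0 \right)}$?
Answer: $2168$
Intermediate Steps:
$O = -66$ ($O = \left(-11\right) 6 = -66$)
$t{\left(B \right)} = -7$ ($t{\left(B \right)} = -6 - 1 = -7$)
$a{\left(M,w \right)} = -7 + M + w$ ($a{\left(M,w \right)} = \left(M + w\right) - 7 = -7 + M + w$)
$\left(-365 - 41\right) + a{\left(-19,-13 \right)} O = \left(-365 - 41\right) + \left(-7 - 19 - 13\right) \left(-66\right) = \left(-365 - 41\right) - -2574 = -406 + 2574 = 2168$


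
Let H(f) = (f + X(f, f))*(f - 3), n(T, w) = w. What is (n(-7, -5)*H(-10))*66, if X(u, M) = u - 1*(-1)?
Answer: -81510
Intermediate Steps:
X(u, M) = 1 + u (X(u, M) = u + 1 = 1 + u)
H(f) = (1 + 2*f)*(-3 + f) (H(f) = (f + (1 + f))*(f - 3) = (1 + 2*f)*(-3 + f))
(n(-7, -5)*H(-10))*66 = -5*(-3 - 5*(-10) + 2*(-10)**2)*66 = -5*(-3 + 50 + 2*100)*66 = -5*(-3 + 50 + 200)*66 = -5*247*66 = -1235*66 = -81510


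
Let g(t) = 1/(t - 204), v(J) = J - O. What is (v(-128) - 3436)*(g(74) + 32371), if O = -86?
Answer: -7318110231/65 ≈ -1.1259e+8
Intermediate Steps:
v(J) = 86 + J (v(J) = J - 1*(-86) = J + 86 = 86 + J)
g(t) = 1/(-204 + t)
(v(-128) - 3436)*(g(74) + 32371) = ((86 - 128) - 3436)*(1/(-204 + 74) + 32371) = (-42 - 3436)*(1/(-130) + 32371) = -3478*(-1/130 + 32371) = -3478*4208229/130 = -7318110231/65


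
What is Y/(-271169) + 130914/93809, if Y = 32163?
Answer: 32482639599/25438092721 ≈ 1.2769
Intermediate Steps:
Y/(-271169) + 130914/93809 = 32163/(-271169) + 130914/93809 = 32163*(-1/271169) + 130914*(1/93809) = -32163/271169 + 130914/93809 = 32482639599/25438092721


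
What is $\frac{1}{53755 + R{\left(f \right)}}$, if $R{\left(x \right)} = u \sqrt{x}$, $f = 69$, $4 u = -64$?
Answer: $\frac{53755}{2889582361} + \frac{16 \sqrt{69}}{2889582361} \approx 1.8649 \cdot 10^{-5}$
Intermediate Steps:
$u = -16$ ($u = \frac{1}{4} \left(-64\right) = -16$)
$R{\left(x \right)} = - 16 \sqrt{x}$
$\frac{1}{53755 + R{\left(f \right)}} = \frac{1}{53755 - 16 \sqrt{69}}$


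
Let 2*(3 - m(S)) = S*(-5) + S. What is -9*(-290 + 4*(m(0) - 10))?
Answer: 2862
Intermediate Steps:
m(S) = 3 + 2*S (m(S) = 3 - (S*(-5) + S)/2 = 3 - (-5*S + S)/2 = 3 - (-2)*S = 3 + 2*S)
-9*(-290 + 4*(m(0) - 10)) = -9*(-290 + 4*((3 + 2*0) - 10)) = -9*(-290 + 4*((3 + 0) - 10)) = -9*(-290 + 4*(3 - 10)) = -9*(-290 + 4*(-7)) = -9*(-290 - 28) = -9*(-318) = 2862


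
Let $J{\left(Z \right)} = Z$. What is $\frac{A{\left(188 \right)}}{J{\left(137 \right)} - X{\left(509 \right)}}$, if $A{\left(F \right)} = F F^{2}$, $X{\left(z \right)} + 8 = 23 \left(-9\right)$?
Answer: $\frac{207646}{11} \approx 18877.0$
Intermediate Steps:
$X{\left(z \right)} = -215$ ($X{\left(z \right)} = -8 + 23 \left(-9\right) = -8 - 207 = -215$)
$A{\left(F \right)} = F^{3}$
$\frac{A{\left(188 \right)}}{J{\left(137 \right)} - X{\left(509 \right)}} = \frac{188^{3}}{137 - -215} = \frac{6644672}{137 + 215} = \frac{6644672}{352} = 6644672 \cdot \frac{1}{352} = \frac{207646}{11}$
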